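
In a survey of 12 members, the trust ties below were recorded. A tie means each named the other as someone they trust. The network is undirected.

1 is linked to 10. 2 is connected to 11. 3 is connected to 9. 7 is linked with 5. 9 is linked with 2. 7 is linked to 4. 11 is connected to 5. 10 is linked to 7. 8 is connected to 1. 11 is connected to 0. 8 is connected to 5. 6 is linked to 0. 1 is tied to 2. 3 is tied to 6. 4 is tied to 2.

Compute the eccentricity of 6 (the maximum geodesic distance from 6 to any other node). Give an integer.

5

Distances from 6: 0:1, 1:4, 2:3, 3:1, 4:4, 5:3, 7:4, 8:4, 9:2, 10:5, 11:2.
The largest is 5 (to 10), so the eccentricity of 6 is 5.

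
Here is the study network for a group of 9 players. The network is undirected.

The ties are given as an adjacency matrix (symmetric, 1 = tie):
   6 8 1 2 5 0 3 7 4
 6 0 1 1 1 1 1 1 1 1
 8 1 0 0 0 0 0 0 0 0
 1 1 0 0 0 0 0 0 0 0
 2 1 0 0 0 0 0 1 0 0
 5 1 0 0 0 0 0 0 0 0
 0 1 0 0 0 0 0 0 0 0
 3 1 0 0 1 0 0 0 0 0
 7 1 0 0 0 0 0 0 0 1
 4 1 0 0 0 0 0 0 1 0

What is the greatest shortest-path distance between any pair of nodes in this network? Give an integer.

Eccentricity of each node (its greatest distance to any other): 0:2, 1:2, 2:2, 3:2, 4:2, 5:2, 6:1, 7:2, 8:2.
The maximum eccentricity is 2, realized for instance by the pair 8–1 via 8 – 6 – 1. So the diameter is 2.

2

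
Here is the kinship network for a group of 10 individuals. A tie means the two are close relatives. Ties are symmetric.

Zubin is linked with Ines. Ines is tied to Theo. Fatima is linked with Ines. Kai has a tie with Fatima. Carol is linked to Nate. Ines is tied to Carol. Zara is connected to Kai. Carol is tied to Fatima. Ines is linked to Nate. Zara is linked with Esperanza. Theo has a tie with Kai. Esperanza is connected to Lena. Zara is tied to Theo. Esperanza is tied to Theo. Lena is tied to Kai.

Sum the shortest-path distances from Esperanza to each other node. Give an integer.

19

Distances from Esperanza: Carol:3, Fatima:3, Ines:2, Kai:2, Lena:1, Nate:3, Theo:1, Zara:1, Zubin:3.
Sum = 3 + 3 + 2 + 2 + 1 + 3 + 1 + 1 + 3 = 19.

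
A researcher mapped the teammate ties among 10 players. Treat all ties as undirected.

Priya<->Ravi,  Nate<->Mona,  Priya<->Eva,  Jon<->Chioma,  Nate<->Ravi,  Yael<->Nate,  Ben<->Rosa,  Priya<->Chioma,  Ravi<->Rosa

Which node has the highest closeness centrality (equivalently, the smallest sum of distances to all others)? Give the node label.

Ravi

Farness (sum of distances to all others) for each node — Ben:30, Chioma:24, Eva:26, Jon:32, Mona:28, Nate:20, Priya:18, Ravi:16, Rosa:22, Yael:28.
The smallest farness is 16, for Ravi, so Ravi has the highest closeness.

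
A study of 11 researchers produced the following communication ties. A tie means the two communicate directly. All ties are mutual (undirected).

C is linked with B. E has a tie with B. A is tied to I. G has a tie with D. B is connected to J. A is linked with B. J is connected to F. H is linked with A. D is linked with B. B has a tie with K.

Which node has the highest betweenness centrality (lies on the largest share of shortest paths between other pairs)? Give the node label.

Unnormalized betweenness of each node: A:17, B:40, C:0, D:9, E:0, F:0, G:0, H:0, I:0, J:9, K:0.
B has the largest value, 40, making it the main broker — the node through which the most shortest paths run.

B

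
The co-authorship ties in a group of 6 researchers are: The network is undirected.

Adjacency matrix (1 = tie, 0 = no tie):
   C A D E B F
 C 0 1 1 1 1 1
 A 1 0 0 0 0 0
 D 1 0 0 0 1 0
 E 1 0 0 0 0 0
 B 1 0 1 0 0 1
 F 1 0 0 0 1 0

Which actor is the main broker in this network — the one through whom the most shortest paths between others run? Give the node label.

Unnormalized betweenness of each node: A:0, B:1/2, C:15/2, D:0, E:0, F:0.
C has the largest value, 15/2, making it the main broker — the node through which the most shortest paths run.

C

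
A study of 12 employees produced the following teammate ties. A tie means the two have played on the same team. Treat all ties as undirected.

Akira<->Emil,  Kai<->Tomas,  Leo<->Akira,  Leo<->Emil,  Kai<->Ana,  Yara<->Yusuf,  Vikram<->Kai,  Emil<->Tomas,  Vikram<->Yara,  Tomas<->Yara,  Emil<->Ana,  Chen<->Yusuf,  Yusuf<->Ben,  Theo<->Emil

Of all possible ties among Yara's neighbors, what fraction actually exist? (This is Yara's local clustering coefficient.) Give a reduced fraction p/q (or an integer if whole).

0

Yara's neighbors: Tomas, Vikram, and Yusuf (k = 3).
Possible neighbor pairs: C(3,2) = 3. Edges among them: none → e = 0.
Clustering(Yara) = 0/3 = 0.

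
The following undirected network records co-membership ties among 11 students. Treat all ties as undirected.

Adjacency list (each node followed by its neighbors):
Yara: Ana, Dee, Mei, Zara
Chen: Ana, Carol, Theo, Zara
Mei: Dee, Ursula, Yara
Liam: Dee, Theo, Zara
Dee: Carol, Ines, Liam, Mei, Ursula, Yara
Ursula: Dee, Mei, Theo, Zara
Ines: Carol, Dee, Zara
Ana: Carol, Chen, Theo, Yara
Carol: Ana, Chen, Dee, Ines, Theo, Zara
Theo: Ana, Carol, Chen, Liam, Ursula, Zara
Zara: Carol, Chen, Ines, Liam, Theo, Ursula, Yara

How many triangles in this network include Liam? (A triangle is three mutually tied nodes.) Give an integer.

1

Liam's neighbors: Dee, Theo, and Zara.
Neighbor pairs that are themselves tied: Liam–Theo–Zara. Each forms one triangle with Liam, for 1 in total.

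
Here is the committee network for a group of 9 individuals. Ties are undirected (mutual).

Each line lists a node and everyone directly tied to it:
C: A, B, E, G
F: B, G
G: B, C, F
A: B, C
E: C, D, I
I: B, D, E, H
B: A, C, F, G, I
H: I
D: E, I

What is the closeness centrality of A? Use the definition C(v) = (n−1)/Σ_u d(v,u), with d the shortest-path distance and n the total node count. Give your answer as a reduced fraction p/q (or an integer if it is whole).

Distances from A: B:1, C:1, D:3, E:2, F:2, G:2, H:3, I:2. Sum = 16.
n = 9, so closeness = 8/16 = 1/2.

1/2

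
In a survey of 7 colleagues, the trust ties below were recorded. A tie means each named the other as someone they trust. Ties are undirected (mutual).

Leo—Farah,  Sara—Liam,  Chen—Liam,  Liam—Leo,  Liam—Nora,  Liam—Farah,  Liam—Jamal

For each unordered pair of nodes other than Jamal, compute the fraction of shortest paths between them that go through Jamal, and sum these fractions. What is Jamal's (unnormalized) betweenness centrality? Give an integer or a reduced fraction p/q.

0

No shortest path between any pair of other nodes passes through Jamal.
Summing the contributions gives betweenness(Jamal) = 0.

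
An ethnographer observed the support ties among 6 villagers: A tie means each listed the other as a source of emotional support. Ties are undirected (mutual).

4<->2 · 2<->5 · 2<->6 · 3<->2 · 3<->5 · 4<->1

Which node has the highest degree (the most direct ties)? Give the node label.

2

Degrees — 1:1, 2:4, 3:2, 4:2, 5:2, 6:1.
The maximum is 4, attained only by 2.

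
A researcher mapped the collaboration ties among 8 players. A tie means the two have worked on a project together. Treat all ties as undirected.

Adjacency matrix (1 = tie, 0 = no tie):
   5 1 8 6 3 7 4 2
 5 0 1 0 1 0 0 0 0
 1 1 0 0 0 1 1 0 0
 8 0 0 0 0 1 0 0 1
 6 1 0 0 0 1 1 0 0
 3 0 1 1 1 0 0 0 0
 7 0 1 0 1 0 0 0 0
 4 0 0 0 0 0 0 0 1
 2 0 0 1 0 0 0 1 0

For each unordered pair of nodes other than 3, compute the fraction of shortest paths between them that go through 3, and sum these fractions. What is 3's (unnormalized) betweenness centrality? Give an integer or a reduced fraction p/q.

Pairs whose geodesics pass through 3 — 5–8: 2/2; 5–4: 2/2; 5–2: 2/2; 1–8: 1; 1–6: 1/3; 1–4: 1; 1–2: 1; 8–6: 1; 8–7: 2/2; 6–4: 1; 6–2: 1; 7–4: 2/2; 7–2: 2/2.
All other pairs contribute 0.
Summing the contributions gives betweenness(3) = 37/3.

37/3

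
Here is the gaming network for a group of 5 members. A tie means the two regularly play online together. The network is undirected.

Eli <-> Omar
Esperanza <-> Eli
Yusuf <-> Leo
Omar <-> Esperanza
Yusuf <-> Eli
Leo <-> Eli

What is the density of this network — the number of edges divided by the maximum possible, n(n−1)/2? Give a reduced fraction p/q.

There are 6 edges and 5 nodes, so the maximum possible is C(5,2) = 10.
Density = 6/10 = 3/5.

3/5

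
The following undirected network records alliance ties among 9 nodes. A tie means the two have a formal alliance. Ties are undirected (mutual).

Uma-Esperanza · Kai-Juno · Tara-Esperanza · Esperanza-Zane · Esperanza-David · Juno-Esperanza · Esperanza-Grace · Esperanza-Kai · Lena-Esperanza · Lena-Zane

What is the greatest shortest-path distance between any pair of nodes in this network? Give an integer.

2

Eccentricity of each node (its greatest distance to any other): David:2, Esperanza:1, Grace:2, Juno:2, Kai:2, Lena:2, Tara:2, Uma:2, Zane:2.
The maximum eccentricity is 2, realized for instance by the pair Zane–Uma via Zane – Esperanza – Uma. So the diameter is 2.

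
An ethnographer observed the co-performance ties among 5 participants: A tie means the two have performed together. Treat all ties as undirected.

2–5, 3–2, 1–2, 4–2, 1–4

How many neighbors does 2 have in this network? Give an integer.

4

2 is directly tied to 1, 3, 4, and 5. That is 4 neighbors, so the degree of 2 is 4.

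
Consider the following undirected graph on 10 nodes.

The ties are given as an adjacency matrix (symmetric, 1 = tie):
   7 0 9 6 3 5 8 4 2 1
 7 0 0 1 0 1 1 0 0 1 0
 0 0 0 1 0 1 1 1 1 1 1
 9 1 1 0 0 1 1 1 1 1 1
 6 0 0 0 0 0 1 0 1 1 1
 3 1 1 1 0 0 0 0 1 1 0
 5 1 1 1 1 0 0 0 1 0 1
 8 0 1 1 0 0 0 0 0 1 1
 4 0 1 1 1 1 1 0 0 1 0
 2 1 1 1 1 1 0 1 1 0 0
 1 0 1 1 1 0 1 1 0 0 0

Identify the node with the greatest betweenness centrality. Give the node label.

Unnormalized betweenness of each node: 0:49/20, 1:4/3, 2:11/3, 3:1/2, 4:29/20, 5:9/4, 6:7/10, 7:9/20, 8:1/4, 9:79/20.
9 has the largest value, 79/20, making it the main broker — the node through which the most shortest paths run.

9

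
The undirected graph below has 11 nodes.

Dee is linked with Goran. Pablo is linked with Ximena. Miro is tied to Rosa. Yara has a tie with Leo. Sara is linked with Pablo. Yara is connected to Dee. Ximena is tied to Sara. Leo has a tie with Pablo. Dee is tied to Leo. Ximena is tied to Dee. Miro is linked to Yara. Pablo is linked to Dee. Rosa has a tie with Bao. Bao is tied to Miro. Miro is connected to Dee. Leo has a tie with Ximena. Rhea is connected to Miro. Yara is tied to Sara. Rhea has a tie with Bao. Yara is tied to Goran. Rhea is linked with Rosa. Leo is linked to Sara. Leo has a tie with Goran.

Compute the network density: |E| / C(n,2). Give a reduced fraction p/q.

There are 23 edges and 11 nodes, so the maximum possible is C(11,2) = 55.
Density = 23/55.

23/55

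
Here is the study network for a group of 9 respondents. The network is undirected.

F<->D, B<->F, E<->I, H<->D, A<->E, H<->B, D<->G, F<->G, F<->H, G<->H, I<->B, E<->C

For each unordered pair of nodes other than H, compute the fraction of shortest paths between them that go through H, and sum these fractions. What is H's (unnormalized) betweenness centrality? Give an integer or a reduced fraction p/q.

5

Pairs whose geodesics pass through H — A–D: 1/2; A–G: 1/2; C–D: 1/2; C–G: 1/2; I–D: 1/2; I–G: 1/2; E–D: 1/2; E–G: 1/2; B–D: 1/2; B–G: 1/2.
All other pairs contribute 0.
Summing the contributions gives betweenness(H) = 5.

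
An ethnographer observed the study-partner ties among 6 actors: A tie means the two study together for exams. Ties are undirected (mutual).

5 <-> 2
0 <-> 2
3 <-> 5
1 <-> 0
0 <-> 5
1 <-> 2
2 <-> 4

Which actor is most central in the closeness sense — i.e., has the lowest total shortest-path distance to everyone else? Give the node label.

2

Farness (sum of distances to all others) for each node — 0:7, 1:9, 2:6, 3:11, 4:10, 5:7.
The smallest farness is 6, for 2, so 2 has the highest closeness.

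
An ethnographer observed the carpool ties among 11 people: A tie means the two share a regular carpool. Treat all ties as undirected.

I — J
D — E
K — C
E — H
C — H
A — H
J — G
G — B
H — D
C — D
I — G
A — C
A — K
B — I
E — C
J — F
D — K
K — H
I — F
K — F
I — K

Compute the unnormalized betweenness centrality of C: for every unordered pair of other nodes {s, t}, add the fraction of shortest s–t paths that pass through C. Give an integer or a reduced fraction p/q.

Pairs whose geodesics pass through C — I–E: 1/3; B–E: 1/3; J–E: 2/6; F–E: 1/3; G–E: 1/3; A–D: 1/3; A–E: 1/2; K–E: 1/3.
All other pairs contribute 0.
Summing the contributions gives betweenness(C) = 17/6.

17/6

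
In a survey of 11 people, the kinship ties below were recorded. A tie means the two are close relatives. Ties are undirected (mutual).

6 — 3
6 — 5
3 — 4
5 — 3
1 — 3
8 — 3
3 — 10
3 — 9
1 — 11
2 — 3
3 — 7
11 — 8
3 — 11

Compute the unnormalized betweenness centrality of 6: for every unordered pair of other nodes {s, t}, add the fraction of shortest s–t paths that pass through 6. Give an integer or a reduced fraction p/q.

No shortest path between any pair of other nodes passes through 6.
Summing the contributions gives betweenness(6) = 0.

0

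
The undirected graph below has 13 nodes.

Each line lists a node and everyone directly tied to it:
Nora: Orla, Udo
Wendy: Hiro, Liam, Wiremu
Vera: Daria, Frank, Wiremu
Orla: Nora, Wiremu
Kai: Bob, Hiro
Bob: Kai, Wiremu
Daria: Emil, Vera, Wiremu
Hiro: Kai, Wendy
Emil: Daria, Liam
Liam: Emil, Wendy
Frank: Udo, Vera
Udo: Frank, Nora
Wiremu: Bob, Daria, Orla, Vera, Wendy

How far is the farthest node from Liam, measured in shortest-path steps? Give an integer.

Distances from Liam: Bob:3, Daria:2, Emil:1, Frank:4, Hiro:2, Kai:3, Nora:4, Orla:3, Udo:5, Vera:3, Wendy:1, Wiremu:2.
The largest is 5 (to Udo), so the eccentricity of Liam is 5.

5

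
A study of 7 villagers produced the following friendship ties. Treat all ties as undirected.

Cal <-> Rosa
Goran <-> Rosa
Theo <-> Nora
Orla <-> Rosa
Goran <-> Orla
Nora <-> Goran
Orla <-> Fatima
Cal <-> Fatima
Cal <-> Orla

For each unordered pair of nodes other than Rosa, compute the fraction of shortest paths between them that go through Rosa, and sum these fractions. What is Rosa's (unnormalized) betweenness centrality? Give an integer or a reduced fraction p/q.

3/2

Pairs whose geodesics pass through Rosa — Nora–Cal: 1/2; Theo–Cal: 1/2; Cal–Goran: 1/2.
All other pairs contribute 0.
Summing the contributions gives betweenness(Rosa) = 3/2.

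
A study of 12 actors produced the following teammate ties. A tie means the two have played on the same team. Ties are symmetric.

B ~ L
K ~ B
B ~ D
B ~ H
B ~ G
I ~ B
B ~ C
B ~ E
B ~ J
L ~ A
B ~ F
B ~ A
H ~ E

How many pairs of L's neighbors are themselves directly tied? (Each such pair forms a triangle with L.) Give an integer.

1

L's neighbors: A and B.
Neighbor pairs that are themselves tied: L–A–B. Each forms one triangle with L, for 1 in total.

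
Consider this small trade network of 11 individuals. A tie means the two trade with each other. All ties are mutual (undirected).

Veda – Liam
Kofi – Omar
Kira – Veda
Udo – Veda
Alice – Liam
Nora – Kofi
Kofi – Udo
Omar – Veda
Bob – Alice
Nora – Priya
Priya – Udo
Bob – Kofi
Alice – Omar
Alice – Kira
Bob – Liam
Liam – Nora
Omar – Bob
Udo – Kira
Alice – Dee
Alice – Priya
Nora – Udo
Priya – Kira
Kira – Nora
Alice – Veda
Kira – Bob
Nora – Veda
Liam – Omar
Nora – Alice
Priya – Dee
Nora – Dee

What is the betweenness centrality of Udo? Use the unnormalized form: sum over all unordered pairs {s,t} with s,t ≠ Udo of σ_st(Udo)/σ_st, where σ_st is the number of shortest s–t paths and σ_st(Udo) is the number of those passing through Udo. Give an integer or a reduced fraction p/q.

Pairs whose geodesics pass through Udo — Kira–Kofi: 1/3; Priya–Veda: 1/4; Priya–Kofi: 1/2; Veda–Kofi: 1/3.
All other pairs contribute 0.
Summing the contributions gives betweenness(Udo) = 17/12.

17/12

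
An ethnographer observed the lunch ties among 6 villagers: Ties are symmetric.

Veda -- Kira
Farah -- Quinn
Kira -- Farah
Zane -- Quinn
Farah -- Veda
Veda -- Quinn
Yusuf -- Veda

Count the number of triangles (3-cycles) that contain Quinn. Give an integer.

Quinn's neighbors: Farah, Veda, and Zane.
Neighbor pairs that are themselves tied: Quinn–Farah–Veda. Each forms one triangle with Quinn, for 1 in total.

1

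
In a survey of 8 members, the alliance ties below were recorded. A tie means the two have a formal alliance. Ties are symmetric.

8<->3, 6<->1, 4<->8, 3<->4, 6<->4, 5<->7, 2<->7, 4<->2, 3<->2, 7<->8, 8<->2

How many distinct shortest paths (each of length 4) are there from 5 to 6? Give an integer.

2

The shortest distance is 4. The length-4 paths are: 5–7–8–4–6; 5–7–2–4–6.
That gives 2 distinct shortest paths.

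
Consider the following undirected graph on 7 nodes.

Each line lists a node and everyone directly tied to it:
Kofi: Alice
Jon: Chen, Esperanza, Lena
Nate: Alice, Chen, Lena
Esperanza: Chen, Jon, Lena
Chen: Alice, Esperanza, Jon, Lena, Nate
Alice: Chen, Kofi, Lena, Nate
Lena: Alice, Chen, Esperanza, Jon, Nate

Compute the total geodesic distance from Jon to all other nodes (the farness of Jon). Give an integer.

Distances from Jon: Alice:2, Chen:1, Esperanza:1, Kofi:3, Lena:1, Nate:2.
Sum = 2 + 1 + 1 + 3 + 1 + 2 = 10.

10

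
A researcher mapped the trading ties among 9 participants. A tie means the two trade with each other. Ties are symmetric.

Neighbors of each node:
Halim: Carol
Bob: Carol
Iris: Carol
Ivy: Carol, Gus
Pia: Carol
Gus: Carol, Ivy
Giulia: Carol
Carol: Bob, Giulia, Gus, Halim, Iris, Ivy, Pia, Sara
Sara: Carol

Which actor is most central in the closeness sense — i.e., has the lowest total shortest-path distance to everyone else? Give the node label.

Carol

Farness (sum of distances to all others) for each node — Bob:15, Carol:8, Giulia:15, Gus:14, Halim:15, Iris:15, Ivy:14, Pia:15, Sara:15.
The smallest farness is 8, for Carol, so Carol has the highest closeness.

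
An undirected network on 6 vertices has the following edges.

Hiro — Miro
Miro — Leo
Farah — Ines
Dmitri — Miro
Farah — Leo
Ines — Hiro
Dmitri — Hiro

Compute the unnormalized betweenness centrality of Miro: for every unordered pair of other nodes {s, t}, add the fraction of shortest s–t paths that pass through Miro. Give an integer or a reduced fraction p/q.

Pairs whose geodesics pass through Miro — Hiro–Leo: 1; Dmitri–Leo: 1; Dmitri–Farah: 1/2.
All other pairs contribute 0.
Summing the contributions gives betweenness(Miro) = 5/2.

5/2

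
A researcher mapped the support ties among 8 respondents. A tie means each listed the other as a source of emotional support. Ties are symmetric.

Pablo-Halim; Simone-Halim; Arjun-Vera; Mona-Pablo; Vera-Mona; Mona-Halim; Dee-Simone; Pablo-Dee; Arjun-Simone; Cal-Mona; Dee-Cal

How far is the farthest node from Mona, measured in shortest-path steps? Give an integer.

Distances from Mona: Arjun:2, Cal:1, Dee:2, Halim:1, Pablo:1, Simone:2, Vera:1.
The largest is 2 (to Dee, Simone, and Arjun), so the eccentricity of Mona is 2.

2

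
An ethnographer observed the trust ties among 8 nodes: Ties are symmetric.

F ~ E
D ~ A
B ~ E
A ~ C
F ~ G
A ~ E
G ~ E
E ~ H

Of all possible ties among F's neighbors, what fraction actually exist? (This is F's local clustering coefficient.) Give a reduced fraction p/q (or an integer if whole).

1

F's neighbors: E and G (k = 2).
Possible neighbor pairs: C(2,2) = 1. Edges among them: E–G → e = 1.
Clustering(F) = 1/1.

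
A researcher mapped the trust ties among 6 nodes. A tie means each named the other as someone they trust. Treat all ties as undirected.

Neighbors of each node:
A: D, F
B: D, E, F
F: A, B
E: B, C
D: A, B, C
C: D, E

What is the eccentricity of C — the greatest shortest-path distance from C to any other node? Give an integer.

3

Distances from C: A:2, B:2, D:1, E:1, F:3.
The largest is 3 (to F), so the eccentricity of C is 3.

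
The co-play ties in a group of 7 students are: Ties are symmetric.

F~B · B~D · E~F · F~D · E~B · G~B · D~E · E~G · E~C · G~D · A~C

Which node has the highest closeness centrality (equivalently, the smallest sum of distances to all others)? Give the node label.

Farness (sum of distances to all others) for each node — A:15, B:9, C:10, D:9, E:7, F:10, G:10.
The smallest farness is 7, for E, so E has the highest closeness.

E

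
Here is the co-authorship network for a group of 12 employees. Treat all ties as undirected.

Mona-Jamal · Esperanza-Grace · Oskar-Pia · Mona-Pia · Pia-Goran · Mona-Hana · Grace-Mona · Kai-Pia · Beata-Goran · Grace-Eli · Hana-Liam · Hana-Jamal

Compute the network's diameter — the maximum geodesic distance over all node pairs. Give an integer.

Eccentricity of each node (its greatest distance to any other): Beata:5, Eli:5, Esperanza:5, Goran:4, Grace:4, Hana:4, Jamal:4, Kai:4, Liam:5, Mona:3, Oskar:4, Pia:3.
The maximum eccentricity is 5, realized for instance by the pair Eli–Beata via Eli – Grace – Mona – Pia – Goran – Beata. So the diameter is 5.

5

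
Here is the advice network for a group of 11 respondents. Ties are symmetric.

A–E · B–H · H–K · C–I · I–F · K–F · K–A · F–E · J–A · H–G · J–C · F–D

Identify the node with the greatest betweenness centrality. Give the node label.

K

Unnormalized betweenness of each node: A:65/6, B:0, C:2, D:0, E:2, F:115/6, G:0, H:17, I:31/6, J:23/6, K:23.
K has the largest value, 23, making it the main broker — the node through which the most shortest paths run.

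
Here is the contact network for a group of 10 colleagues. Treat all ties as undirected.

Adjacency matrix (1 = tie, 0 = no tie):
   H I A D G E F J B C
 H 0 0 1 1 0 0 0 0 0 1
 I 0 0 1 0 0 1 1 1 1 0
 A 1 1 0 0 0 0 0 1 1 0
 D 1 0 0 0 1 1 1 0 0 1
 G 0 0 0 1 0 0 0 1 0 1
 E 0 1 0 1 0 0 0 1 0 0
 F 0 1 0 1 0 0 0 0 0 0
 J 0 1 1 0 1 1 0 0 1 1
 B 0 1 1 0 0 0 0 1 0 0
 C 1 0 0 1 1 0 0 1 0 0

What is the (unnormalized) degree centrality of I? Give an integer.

I is directly tied to A, B, E, F, and J. That is 5 neighbors, so the degree of I is 5.

5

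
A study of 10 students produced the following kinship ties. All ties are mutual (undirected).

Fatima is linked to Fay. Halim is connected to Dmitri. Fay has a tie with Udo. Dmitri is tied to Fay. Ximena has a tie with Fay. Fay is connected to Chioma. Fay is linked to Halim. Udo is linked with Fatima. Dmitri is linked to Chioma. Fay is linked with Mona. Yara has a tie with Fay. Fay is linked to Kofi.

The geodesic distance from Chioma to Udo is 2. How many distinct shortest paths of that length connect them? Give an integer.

1

The shortest distance is 2, and the only length-2 path is Chioma–Fay–Udo. So there is exactly 1 shortest path.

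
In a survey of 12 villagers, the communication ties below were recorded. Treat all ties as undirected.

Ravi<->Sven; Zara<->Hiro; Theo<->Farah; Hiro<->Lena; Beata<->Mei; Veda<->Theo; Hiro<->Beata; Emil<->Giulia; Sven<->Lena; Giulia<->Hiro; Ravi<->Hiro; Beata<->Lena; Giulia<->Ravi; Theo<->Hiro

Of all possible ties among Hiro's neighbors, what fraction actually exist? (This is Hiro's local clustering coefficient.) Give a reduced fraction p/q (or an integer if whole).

2/15

Hiro's neighbors: Beata, Giulia, Lena, Ravi, Theo, and Zara (k = 6).
Possible neighbor pairs: C(6,2) = 15. Edges among them: Beata–Lena, Giulia–Ravi → e = 2.
Clustering(Hiro) = 2/15.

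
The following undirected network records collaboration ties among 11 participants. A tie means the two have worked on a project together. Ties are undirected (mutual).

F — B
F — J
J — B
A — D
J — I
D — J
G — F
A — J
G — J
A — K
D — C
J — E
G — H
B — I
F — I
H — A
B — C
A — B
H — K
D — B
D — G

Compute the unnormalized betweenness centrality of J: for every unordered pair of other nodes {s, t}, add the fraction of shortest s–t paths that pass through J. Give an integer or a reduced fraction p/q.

Pairs whose geodesics pass through J — A–F: 1/2; A–I: 1/2; A–E: 1; A–G: 1/3; B–E: 1; B–G: 1/3; F–D: 1/3; F–E: 1; F–K: 1/3; D–I: 1/2; D–E: 1; I–E: 1; I–K: 1/2; I–H: 2/4 … (+5 more pairs).
All other pairs contribute 0.
Summing the contributions gives betweenness(J) = 40/3.

40/3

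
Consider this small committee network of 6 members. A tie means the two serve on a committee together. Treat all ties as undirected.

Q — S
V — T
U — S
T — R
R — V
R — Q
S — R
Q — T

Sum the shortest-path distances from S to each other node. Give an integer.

7

Distances from S: Q:1, R:1, T:2, U:1, V:2.
Sum = 1 + 1 + 2 + 1 + 2 = 7.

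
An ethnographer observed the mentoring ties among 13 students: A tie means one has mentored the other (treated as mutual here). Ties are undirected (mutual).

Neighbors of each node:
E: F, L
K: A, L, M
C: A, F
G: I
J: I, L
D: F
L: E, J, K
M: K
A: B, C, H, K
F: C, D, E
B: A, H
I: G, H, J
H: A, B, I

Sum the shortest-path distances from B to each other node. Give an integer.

31

Distances from B: A:1, C:2, D:4, E:4, F:3, G:3, H:1, I:2, J:3, K:2, L:3, M:3.
Sum = 1 + 2 + 4 + 4 + 3 + 3 + 1 + 2 + 3 + 2 + 3 + 3 = 31.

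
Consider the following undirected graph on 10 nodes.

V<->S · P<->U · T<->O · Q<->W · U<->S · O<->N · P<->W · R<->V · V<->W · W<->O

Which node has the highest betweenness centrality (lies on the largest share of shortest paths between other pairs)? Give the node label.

Unnormalized betweenness of each node: N:0, O:15, P:5, Q:0, R:0, S:2, T:0, U:1, V:13, W:25.
W has the largest value, 25, making it the main broker — the node through which the most shortest paths run.

W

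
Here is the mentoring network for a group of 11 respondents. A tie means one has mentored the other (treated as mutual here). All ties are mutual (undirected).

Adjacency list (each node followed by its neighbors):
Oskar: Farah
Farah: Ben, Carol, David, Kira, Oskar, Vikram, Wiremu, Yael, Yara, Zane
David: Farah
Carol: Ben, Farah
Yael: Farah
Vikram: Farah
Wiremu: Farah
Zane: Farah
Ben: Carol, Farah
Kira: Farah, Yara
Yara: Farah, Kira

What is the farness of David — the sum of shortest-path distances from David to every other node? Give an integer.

Distances from David: Ben:2, Carol:2, Farah:1, Kira:2, Oskar:2, Vikram:2, Wiremu:2, Yael:2, Yara:2, Zane:2.
Sum = 2 + 2 + 1 + 2 + 2 + 2 + 2 + 2 + 2 + 2 = 19.

19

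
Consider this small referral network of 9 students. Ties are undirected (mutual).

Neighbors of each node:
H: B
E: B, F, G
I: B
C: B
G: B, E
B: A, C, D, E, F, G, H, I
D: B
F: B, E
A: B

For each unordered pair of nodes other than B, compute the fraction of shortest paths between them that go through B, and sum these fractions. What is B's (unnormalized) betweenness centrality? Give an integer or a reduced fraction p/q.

51/2

Pairs whose geodesics pass through B — I–A: 1; I–D: 1; I–G: 1; I–C: 1; I–F: 1; I–E: 1; I–H: 1; A–D: 1; A–G: 1; A–C: 1; A–F: 1; A–E: 1; A–H: 1; D–G: 1 … (+12 more pairs).
All other pairs contribute 0.
Summing the contributions gives betweenness(B) = 51/2.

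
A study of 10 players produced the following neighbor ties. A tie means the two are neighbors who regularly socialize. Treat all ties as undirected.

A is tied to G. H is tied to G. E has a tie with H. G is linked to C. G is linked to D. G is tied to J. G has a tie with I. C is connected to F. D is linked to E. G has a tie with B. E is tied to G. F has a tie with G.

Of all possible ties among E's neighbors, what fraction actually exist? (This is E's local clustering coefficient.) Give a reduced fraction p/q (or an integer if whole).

E's neighbors: D, G, and H (k = 3).
Possible neighbor pairs: C(3,2) = 3. Edges among them: D–G, G–H → e = 2.
Clustering(E) = 2/3.

2/3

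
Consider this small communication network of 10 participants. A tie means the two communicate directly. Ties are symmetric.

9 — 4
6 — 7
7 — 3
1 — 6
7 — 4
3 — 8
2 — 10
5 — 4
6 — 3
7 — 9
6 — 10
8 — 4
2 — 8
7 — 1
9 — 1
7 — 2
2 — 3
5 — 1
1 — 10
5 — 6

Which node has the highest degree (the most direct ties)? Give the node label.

7

Degrees — 1:5, 2:4, 3:4, 4:4, 5:3, 6:5, 7:6, 8:3, 9:3, 10:3.
The maximum is 6, attained only by 7.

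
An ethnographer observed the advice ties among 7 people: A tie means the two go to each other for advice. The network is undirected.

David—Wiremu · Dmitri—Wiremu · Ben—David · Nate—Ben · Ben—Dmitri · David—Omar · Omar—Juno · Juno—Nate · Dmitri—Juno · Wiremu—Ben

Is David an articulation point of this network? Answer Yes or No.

No

Even without David, every remaining node can still reach every other (the residual graph is connected), so David is not a cut vertex.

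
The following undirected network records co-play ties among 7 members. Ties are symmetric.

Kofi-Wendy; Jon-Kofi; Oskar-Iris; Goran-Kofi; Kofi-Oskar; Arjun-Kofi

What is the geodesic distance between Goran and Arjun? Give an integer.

2

One shortest route is Goran – Kofi – Arjun, which uses 2 edges, and Goran and Arjun are not directly tied, so nothing shorter exists. So d(Goran,Arjun) = 2.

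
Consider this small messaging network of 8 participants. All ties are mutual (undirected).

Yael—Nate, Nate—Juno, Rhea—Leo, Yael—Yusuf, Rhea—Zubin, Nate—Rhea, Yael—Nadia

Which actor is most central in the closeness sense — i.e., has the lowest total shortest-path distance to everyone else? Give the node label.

Farness (sum of distances to all others) for each node — Juno:17, Leo:19, Nadia:19, Nate:11, Rhea:13, Yael:13, Yusuf:19, Zubin:19.
The smallest farness is 11, for Nate, so Nate has the highest closeness.

Nate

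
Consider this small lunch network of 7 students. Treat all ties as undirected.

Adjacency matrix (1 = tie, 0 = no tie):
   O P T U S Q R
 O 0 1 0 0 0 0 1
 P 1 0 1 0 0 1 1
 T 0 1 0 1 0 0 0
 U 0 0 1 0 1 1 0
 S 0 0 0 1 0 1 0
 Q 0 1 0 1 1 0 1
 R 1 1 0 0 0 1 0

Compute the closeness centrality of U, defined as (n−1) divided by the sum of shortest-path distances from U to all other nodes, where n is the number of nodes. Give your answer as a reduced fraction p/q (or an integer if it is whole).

Distances from U: O:3, P:2, Q:1, R:2, S:1, T:1. Sum = 10.
n = 7, so closeness = 6/10 = 3/5.

3/5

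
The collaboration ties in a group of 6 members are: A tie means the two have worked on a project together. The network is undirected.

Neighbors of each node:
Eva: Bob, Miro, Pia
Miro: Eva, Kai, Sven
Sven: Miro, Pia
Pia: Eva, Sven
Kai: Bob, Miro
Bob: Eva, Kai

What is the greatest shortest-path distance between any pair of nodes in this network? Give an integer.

3

Eccentricity of each node (its greatest distance to any other): Bob:3, Eva:2, Kai:3, Miro:2, Pia:3, Sven:3.
The maximum eccentricity is 3, realized for instance by the pair Sven–Bob via Sven – Pia – Eva – Bob. So the diameter is 3.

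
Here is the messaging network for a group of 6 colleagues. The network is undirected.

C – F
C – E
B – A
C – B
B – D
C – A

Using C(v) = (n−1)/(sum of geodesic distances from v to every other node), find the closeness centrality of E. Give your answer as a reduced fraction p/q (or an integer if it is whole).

1/2

Distances from E: A:2, B:2, C:1, D:3, F:2. Sum = 10.
n = 6, so closeness = 5/10 = 1/2.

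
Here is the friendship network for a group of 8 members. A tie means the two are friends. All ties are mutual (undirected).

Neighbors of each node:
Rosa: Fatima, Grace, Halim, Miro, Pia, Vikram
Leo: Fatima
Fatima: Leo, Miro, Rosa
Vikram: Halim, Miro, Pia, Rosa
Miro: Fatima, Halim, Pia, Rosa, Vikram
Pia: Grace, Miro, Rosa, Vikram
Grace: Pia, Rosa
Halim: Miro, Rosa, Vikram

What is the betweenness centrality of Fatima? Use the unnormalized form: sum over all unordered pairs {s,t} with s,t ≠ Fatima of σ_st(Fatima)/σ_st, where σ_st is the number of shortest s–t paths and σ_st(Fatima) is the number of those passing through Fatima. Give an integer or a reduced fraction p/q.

Pairs whose geodesics pass through Fatima — Halim–Leo: 2/2; Rosa–Leo: 1; Miro–Leo: 1; Vikram–Leo: 2/2; Pia–Leo: 2/2; Grace–Leo: 1.
All other pairs contribute 0.
Summing the contributions gives betweenness(Fatima) = 6.

6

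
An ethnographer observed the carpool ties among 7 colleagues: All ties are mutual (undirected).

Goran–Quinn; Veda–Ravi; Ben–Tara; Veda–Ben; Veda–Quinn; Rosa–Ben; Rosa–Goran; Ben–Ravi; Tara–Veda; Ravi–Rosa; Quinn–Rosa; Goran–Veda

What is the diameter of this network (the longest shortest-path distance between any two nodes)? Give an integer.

Eccentricity of each node (its greatest distance to any other): Ben:2, Goran:2, Quinn:2, Ravi:2, Rosa:2, Tara:2, Veda:2.
The maximum eccentricity is 2, realized for instance by the pair Quinn–Ravi via Quinn – Rosa – Ravi. So the diameter is 2.

2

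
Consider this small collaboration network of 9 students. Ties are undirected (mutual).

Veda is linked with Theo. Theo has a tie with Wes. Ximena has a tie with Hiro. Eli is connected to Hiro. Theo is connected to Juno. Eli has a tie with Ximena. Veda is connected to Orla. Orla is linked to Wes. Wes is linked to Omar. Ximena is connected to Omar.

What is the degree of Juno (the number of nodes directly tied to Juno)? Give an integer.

1

Juno is directly tied to Theo. That is 1 neighbor, so the degree of Juno is 1.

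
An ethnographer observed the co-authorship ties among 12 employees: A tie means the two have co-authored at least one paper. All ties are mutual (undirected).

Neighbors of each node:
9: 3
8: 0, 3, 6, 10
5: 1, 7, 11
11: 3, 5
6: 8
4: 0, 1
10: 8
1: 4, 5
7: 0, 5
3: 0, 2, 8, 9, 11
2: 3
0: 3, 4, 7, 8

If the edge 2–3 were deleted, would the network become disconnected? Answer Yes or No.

Without the 2–3 edge there is no alternate route between 2 and 3, so the network disconnects. It is a bridge.

Yes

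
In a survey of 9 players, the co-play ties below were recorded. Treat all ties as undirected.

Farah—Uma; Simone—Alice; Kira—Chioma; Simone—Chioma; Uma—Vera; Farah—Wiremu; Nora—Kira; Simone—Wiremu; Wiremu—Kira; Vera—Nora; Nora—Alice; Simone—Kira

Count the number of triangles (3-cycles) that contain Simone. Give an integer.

Simone's neighbors: Alice, Chioma, Kira, and Wiremu.
Neighbor pairs that are themselves tied: Simone–Chioma–Kira; Simone–Kira–Wiremu. Each forms one triangle with Simone, for 2 in total.

2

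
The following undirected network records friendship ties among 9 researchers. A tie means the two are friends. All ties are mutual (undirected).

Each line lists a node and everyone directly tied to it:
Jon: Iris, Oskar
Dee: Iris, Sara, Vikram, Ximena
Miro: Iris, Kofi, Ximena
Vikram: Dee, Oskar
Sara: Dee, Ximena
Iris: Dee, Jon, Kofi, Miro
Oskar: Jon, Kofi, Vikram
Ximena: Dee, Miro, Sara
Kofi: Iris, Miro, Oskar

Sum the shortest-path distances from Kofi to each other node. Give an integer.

Distances from Kofi: Dee:2, Iris:1, Jon:2, Miro:1, Oskar:1, Sara:3, Vikram:2, Ximena:2.
Sum = 2 + 1 + 2 + 1 + 1 + 3 + 2 + 2 = 14.

14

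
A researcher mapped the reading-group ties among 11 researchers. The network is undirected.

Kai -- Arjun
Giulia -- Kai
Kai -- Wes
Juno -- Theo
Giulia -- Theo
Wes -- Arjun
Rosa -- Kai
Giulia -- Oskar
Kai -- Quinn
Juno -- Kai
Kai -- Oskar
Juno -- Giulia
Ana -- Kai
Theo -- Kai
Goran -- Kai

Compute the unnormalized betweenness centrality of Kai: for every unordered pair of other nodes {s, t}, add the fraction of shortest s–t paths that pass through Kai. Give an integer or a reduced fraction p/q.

39

Pairs whose geodesics pass through Kai — Giulia–Rosa: 1; Giulia–Quinn: 1; Giulia–Wes: 1; Giulia–Arjun: 1; Giulia–Ana: 1; Giulia–Goran: 1; Rosa–Quinn: 1; Rosa–Juno: 1; Rosa–Theo: 1; Rosa–Wes: 1; Rosa–Arjun: 1; Rosa–Ana: 1; Rosa–Oskar: 1; Rosa–Goran: 1 … (+26 more pairs).
All other pairs contribute 0.
Summing the contributions gives betweenness(Kai) = 39.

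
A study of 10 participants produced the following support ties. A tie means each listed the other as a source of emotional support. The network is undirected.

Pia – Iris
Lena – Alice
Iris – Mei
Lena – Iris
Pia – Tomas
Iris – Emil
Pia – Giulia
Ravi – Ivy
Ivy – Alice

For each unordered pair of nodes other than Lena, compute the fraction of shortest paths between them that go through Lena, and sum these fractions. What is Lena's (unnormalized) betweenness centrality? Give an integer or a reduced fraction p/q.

18

Pairs whose geodesics pass through Lena — Emil–Ravi: 1; Emil–Ivy: 1; Emil–Alice: 1; Pia–Ravi: 1; Pia–Ivy: 1; Pia–Alice: 1; Ravi–Mei: 1; Ravi–Giulia: 1; Ravi–Tomas: 1; Ravi–Iris: 1; Ivy–Mei: 1; Ivy–Giulia: 1; Ivy–Tomas: 1; Ivy–Iris: 1 … (+4 more pairs).
All other pairs contribute 0.
Summing the contributions gives betweenness(Lena) = 18.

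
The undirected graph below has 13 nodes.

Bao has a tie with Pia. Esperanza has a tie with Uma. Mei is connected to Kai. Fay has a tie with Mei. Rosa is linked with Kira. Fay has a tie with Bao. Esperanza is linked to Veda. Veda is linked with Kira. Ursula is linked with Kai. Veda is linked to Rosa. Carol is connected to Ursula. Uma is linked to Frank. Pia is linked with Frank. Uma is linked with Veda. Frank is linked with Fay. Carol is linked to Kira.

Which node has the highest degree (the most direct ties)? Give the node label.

Veda

Degrees — Bao:2, Carol:2, Esperanza:2, Fay:3, Frank:3, Kai:2, Kira:3, Mei:2, Pia:2, Rosa:2, Uma:3, Ursula:2, Veda:4.
The maximum is 4, attained only by Veda.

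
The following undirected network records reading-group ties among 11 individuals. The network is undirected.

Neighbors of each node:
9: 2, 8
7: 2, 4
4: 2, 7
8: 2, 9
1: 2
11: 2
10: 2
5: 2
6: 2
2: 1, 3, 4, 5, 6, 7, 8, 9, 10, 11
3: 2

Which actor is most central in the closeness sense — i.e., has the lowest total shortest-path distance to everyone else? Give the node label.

Farness (sum of distances to all others) for each node — 1:19, 2:10, 3:19, 4:18, 5:19, 6:19, 7:18, 8:18, 9:18, 10:19, 11:19.
The smallest farness is 10, for 2, so 2 has the highest closeness.

2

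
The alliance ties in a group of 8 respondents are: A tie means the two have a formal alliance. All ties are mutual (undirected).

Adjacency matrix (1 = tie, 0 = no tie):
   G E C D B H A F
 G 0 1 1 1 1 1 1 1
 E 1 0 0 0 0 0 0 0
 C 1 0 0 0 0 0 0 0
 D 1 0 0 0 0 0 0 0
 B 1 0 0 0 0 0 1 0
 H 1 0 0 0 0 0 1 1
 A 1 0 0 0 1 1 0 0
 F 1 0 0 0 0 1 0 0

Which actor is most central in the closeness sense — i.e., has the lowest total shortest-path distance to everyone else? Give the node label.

G

Farness (sum of distances to all others) for each node — A:11, B:12, C:13, D:13, E:13, F:12, G:7, H:11.
The smallest farness is 7, for G, so G has the highest closeness.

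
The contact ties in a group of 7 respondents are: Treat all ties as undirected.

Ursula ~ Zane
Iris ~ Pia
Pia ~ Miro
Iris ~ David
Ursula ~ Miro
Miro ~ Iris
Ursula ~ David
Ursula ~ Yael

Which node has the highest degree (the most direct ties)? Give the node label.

Degrees — David:2, Iris:3, Miro:3, Pia:2, Ursula:4, Yael:1, Zane:1.
The maximum is 4, attained only by Ursula.

Ursula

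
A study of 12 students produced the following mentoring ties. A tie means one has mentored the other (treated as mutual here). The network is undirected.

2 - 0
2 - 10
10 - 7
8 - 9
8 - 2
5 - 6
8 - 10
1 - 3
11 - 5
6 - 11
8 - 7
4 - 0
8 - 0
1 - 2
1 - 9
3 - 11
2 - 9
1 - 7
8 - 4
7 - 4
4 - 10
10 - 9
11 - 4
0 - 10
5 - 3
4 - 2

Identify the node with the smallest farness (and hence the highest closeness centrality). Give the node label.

4

Farness (sum of distances to all others) for each node — 0:21, 1:19, 2:18, 3:22, 4:16, 5:25, 6:28, 7:20, 8:19, 9:22, 10:19, 11:19.
The smallest farness is 16, for 4, so 4 has the highest closeness.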